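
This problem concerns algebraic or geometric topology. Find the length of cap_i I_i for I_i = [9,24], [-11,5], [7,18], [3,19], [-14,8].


Intersection = [max(a_i), min(b_i)] = [9, 5].
Since 9 > 5, the intersection is empty.
Length = 0

0


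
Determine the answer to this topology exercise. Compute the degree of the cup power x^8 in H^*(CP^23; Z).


|x| = 2 in H^*(CP^n).
|x^8| = 8 * |x| = 8 * 2 = 16

16


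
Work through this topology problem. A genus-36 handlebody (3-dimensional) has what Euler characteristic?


A genus-g handlebody deformation retracts to a wedge of g circles.
chi(vee_g S^1) = 1 - g.
chi(H_36) = 1 - 36 = -35

-35


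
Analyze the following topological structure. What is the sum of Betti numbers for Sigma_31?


For Sigma_31: b_0 = 1, b_1 = 2g = 62, b_2 = 1.
Total = 1 + 62 + 1 = 64

64


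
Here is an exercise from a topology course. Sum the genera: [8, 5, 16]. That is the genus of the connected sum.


Genus is additive under connected sum of orientable surfaces.
g = 8 + 5 + 16 = 29

29


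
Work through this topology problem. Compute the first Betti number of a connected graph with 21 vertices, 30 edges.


For a connected graph: rank(pi_1) = b_1 = E - V + 1 = 1 - chi.
chi = V - E = 21 - 30 = -9.
rank = 1 - (-9) = 30 - 21 + 1 = 10

10


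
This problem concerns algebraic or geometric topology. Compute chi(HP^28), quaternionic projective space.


HP^28 has one cell in each dimension 0, 4, ..., 4*28 (28+1 cells, all even-dim).
chi = 28 + 1 = 29

29


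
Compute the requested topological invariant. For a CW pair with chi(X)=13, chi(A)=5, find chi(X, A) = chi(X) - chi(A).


Relative Euler characteristic: chi(X, A) = chi(X) - chi(A).
= 13 - (5) = 8

8


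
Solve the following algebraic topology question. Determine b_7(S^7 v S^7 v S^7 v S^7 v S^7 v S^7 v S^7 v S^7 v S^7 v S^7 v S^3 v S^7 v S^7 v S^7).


For a wedge of spheres, H_k (k>0) is free on one generator per sphere of dimension k.
Spheres of dimension 7: count = 13.
b_7 = 13

13


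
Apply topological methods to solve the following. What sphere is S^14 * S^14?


Join of spheres: S^m * S^n = S^{m+n+1}.
dim = 14 + 14 + 1 = 29

29


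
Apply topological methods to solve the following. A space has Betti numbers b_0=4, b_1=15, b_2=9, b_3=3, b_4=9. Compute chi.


chi = sum_k (-1)^k b_k.
= (4) + (-15) + (9) + (-3) + (9)
= 4

4


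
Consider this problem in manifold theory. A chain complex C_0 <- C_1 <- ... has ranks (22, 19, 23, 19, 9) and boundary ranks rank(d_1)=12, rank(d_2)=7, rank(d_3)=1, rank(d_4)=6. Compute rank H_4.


rank H_k = rank(ker d_k) - rank(im d_{k+1}).
rank(ker d_4) = rank(C_4) - rank(d_4) = 9 - 6 = 3.
rank(im d_{4+1}) = 0.
rank H_4 = 3 - 0 = 3

3


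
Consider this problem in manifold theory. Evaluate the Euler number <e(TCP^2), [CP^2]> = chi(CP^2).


For any closed oriented manifold, <e(TM),[M]> = chi(M).
chi(CP^2) = 2+1 = 3

3


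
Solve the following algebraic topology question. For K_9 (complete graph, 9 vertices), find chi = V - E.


K_9: V = 9, E = C(9,2) = 36.
chi = V - E = 9 - 36 = -27

-27


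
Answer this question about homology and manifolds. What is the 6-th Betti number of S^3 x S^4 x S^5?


Each S^d has Poincare polynomial 1 + t^d.
The product S^3 x S^4 x S^5 has Poincare polynomial prod(1+t^d_i).
Expanding: b_0=1, b_3=1, b_4=1, b_5=1, b_7=1, b_8=1, b_9=1, b_12=1.
b_6 = 0

0


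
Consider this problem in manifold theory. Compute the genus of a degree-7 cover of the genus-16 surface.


For an n-sheeted cover: chi(E) = n * chi(B).
chi(Sigma_16) = 2 - 2*16 = -30.
chi(E) = 7 * (-30) = -210.
genus(E) = (2 - chi(E))/2 = (2 - (-210))/2 = 212/2 = 106

106


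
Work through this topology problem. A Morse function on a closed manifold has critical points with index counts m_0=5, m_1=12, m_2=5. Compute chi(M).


Morse theory: chi(M) = sum_k (-1)^k m_k where m_k = #(index-k critical points).
= (5) + (-12) + (5) = -2

-2


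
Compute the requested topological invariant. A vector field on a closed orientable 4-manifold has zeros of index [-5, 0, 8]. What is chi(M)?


Poincare-Hopf: chi(M) = sum of indices of zeros.
chi = (-5) + (0) + (8) = 3

3


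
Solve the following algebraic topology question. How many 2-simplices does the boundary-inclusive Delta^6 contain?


Delta^6 has 6+1 vertices. A 2-face is a choice of 2+1 vertices.
f_2 = C(6+1, 2+1) = C(7,3) = 35

35


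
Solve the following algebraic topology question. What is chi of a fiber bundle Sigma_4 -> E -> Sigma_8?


For a fiber bundle F -> E -> B (with CW structure): chi(E) = chi(B) * chi(F).
chi(Sigma_8) = -14, chi(Sigma_4) = -6.
chi(E) = (-14) * (-6) = 84

84


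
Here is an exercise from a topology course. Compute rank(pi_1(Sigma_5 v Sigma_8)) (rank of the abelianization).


For a wedge: H_1(A v B) = H_1(A) + H_1(B).
b_1(Sigma_5) = 10, b_1(Sigma_8) = 16.
b_1 = 10 + 16 = 26

26


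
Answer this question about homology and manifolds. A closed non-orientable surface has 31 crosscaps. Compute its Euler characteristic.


For a non-orientable closed surface with k crosscaps: chi = 2 - k.
Here k = 31.
chi = 2 - 31 = -29

-29


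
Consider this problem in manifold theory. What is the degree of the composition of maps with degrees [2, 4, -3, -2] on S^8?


Degree is multiplicative: deg(composition) = product of degrees.
= (2) * (4) * (-3) * (-2) = 48

48


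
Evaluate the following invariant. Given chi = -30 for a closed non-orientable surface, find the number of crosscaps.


chi = 2 - k for closed non-orientable surfaces with k crosscaps.
-30 = 2 - k
k = 2 - (-30) = 32

32


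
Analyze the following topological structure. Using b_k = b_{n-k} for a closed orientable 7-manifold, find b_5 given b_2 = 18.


Poincare duality for closed orientable n-manifolds: b_k = b_{n-k}.
Here n = 7, so b_5 = b_2 = 18

18


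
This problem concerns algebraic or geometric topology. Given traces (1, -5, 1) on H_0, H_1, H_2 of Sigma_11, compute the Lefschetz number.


L(f) = tr(f_0*) - tr(f_1*) + tr(f_2*).
= 1 - (-5) + (1)
= 7

7


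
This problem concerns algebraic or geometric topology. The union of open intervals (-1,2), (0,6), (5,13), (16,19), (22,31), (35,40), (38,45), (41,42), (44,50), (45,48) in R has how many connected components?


Sort and merge overlapping open intervals.
Merged: (-1,13), (16,19), (22,31), (35,50).
Number of components = 4

4


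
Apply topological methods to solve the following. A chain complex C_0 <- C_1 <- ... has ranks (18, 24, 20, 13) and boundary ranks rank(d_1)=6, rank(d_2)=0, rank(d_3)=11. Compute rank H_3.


rank H_k = rank(ker d_k) - rank(im d_{k+1}).
rank(ker d_3) = rank(C_3) - rank(d_3) = 13 - 11 = 2.
rank(im d_{3+1}) = 0.
rank H_3 = 2 - 0 = 2

2


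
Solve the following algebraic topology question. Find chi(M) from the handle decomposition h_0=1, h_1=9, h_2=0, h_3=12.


Handles of index k contribute (-1)^k to chi (same as CW cells).
chi = (1) + (-9) + (0) + (-12) = -20

-20


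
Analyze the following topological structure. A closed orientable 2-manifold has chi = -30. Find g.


chi = 2 - 2g for closed orientable surfaces.
-30 = 2 - 2g
2g = 2 - (-30) = 32
g = 16

16


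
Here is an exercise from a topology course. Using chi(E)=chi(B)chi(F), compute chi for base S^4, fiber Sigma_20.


chi(S^4) = 2 (n even), chi(Sigma_20) = 2 - 2*20 = -38.
chi(E) = 2 * (-38) = -76

-76


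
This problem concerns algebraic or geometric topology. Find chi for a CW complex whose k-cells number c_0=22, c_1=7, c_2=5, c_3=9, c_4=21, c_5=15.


chi = sum_k (-1)^k c_k.
= (-1)^0*22 + (-1)^1*7 + (-1)^2*5 + (-1)^3*9 + (-1)^4*21 + (-1)^5*15
= (22) + (-7) + (5) + (-9) + (21) + (-15)
= 17

17


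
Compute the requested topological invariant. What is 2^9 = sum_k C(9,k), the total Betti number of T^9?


b_k(T^9) = C(9,k), so the sum over k is sum_k C(9,k) = 2^9.
Total = 2^9 = 512

512


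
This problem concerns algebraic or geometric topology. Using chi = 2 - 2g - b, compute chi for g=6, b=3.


For a compact orientable surface with genus g and b boundary components: chi = 2 - 2g - b.
chi = 2 - 2*6 - 3 = 2 - 12 - 3 = -13

-13


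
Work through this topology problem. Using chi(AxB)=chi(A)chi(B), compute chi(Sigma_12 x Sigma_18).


chi(Sigma_12) = 2 - 2*12 = -22
chi(Sigma_18) = 2 - 2*18 = -34
chi(product) = (-22) * (-34) = 748

748


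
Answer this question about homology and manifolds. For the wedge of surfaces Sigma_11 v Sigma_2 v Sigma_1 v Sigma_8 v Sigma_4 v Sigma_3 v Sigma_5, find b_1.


For a wedge X v Y: reduced H_k(X v Y) = H_k(X) + H_k(Y).
Each Sigma_g contributes b_1 = 2g.
b_1 = 22 + 4 + 2 + 16 + 8 + 6 + 10 = 68

68


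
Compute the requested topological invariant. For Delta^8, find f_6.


Delta^8 has 8+1 vertices. A 6-face is a choice of 6+1 vertices.
f_6 = C(8+1, 6+1) = C(9,7) = 36

36


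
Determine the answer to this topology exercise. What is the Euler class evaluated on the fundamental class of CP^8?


For any closed oriented manifold, <e(TM),[M]> = chi(M).
chi(CP^8) = 8+1 = 9

9


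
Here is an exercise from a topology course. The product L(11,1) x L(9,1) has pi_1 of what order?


pi_1(X x Y) = pi_1(X) x pi_1(Y).
pi_1(L(11,1)) = Z/11, pi_1(L(9,1)) = Z/9.
|Z/11 x Z/9| = 11 * 9 = 99

99


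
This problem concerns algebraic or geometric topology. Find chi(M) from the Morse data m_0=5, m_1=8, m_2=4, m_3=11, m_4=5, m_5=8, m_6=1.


Morse theory: chi(M) = sum_k (-1)^k m_k where m_k = #(index-k critical points).
= (5) + (-8) + (4) + (-11) + (5) + (-8) + (1) = -12

-12


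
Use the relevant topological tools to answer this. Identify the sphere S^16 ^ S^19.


S^m ^ S^n = S^{m+n}.
k = 16 + 19 = 35

35


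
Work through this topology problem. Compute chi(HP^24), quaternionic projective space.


HP^24 has one cell in each dimension 0, 4, ..., 4*24 (24+1 cells, all even-dim).
chi = 24 + 1 = 25

25


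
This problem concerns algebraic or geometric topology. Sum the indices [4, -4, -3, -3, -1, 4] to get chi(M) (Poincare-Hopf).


Poincare-Hopf: chi(M) = sum of indices of zeros.
chi = (4) + (-4) + (-3) + (-3) + (-1) + (4) = -3

-3


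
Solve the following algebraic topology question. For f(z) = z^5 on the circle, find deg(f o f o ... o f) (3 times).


deg(f) = 5. Degree is multiplicative: deg(f^3) = (deg f)^3.
deg(f^3) = (5)^3 = 125

125


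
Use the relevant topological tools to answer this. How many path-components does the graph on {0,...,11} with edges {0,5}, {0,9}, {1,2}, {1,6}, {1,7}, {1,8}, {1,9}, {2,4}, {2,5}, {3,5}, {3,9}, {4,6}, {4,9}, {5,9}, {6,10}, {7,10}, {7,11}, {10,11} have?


Run DFS/union-find over 12 vertices.
V = 12, E = 18.
Number of components = 1

1


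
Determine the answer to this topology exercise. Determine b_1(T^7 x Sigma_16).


pi_1(A x B) = pi_1(A) x pi_1(B); rank of abelianization = b_1.
b_1(T^7) = 7, b_1(Sigma_16) = 2*16 = 32.
b_1(product) = 7 + 32 = 39

39


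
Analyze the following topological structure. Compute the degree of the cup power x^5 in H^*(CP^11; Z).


|x| = 2 in H^*(CP^n).
|x^5| = 5 * |x| = 5 * 2 = 10

10


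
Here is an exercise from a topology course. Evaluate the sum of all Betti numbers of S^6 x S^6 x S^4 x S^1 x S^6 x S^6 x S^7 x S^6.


Total Betti number is multiplicative under products.
Each S^d (d>=1) has total Betti number 2.
There are 8 sphere factors.
Total = 2^8 = 256

256


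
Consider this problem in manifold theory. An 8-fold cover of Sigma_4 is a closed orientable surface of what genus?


For an n-sheeted cover: chi(E) = n * chi(B).
chi(Sigma_4) = 2 - 2*4 = -6.
chi(E) = 8 * (-6) = -48.
genus(E) = (2 - chi(E))/2 = (2 - (-48))/2 = 50/2 = 25

25


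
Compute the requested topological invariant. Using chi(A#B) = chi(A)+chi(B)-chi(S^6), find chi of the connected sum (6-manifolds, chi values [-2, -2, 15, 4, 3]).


For n-manifolds: chi(A#B) = chi(A) + chi(B) - chi(S^6).
chi(S^6) = 1 + (-1)^6 = 2.
chi(#) = (sum chi_i) - (5-1)*chi(S^6) = 18 - 4*2 = 10

10


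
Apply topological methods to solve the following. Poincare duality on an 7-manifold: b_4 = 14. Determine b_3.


Poincare duality for closed orientable n-manifolds: b_k = b_{n-k}.
Here n = 7, so b_3 = b_4 = 14

14


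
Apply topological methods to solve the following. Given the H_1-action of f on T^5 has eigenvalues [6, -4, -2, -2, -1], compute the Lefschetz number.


For a torus self-map: L(f) = det(I - A) where A acts on H_1.
L(f) = (1-6) * (1--4) * (1--2) * (1--2) * (1--1) = -5 * 5 * 3 * 3 * 2 = -450

-450


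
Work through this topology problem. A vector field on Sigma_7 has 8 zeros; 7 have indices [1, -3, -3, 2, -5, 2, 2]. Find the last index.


Poincare-Hopf: sum of indices = chi(M).
chi(Sigma_7) = 2 - 2*7 = -12.
Sum of known indices = -4.
x = chi - (sum known) = -12 - (-4) = -8

-8


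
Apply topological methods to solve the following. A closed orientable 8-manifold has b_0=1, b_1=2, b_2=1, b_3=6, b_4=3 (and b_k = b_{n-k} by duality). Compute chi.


By Poincare duality b_k = b_{8-k}, so full Betti numbers: b_0=1, b_1=2, b_2=1, b_3=6, b_4=3, b_5=6, b_6=1, b_7=2, b_8=1.
chi = sum (-1)^k b_k = -9

-9


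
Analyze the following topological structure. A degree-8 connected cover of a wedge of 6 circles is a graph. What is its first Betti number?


Nielsen-Schreier: an index-n subgroup of F_r is free of rank 1 + n(r-1).
Equivalently: chi(cover) = n*chi(base); chi(vee_r S^1) = 1 - 6 = -5.
chi(E) = 8*(-5) = -40; rank = 1 - chi(E) = 1 - (-40) = 41.
rank = 1 + 8*(6-1) = 1 + 40 = 41

41


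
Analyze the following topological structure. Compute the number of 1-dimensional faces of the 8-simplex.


Delta^8 has 8+1 vertices. A 1-face is a choice of 1+1 vertices.
f_1 = C(8+1, 1+1) = C(9,2) = 36

36


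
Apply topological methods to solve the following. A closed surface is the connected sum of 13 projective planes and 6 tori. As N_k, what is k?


Since a >= 1, the sum is non-orientable; each T^2 can be replaced by RP^2 # RP^2 (since T^2#RP^2 = 3RP^2).
Total crosscaps k = 13 + 2*6 = 25.
Check via chi: chi = 13*1 + 6*0 - (13+6-1)*2 = -23 = 2 - k = -23. Consistent.

25


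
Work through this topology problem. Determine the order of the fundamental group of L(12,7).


pi_1(L(p,q)) = Z/pZ for any q coprime to p.
|pi_1(L(12,7))| = 12

12


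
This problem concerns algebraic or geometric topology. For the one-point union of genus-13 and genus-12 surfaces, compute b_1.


For a wedge: H_1(A v B) = H_1(A) + H_1(B).
b_1(Sigma_13) = 26, b_1(Sigma_12) = 24.
b_1 = 26 + 24 = 50

50


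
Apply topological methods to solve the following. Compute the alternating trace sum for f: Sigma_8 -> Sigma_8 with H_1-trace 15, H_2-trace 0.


L(f) = tr(f_0*) - tr(f_1*) + tr(f_2*).
= 1 - (15) + (0)
= -14

-14


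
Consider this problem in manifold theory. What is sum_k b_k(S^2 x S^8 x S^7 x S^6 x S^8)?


Total Betti number is multiplicative under products.
Each S^d (d>=1) has total Betti number 2.
There are 5 sphere factors.
Total = 2^5 = 32

32


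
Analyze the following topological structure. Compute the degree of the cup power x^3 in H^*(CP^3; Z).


|x| = 2 in H^*(CP^n).
|x^3| = 3 * |x| = 3 * 2 = 6

6


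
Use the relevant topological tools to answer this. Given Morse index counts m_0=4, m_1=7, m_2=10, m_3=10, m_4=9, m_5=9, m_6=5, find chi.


Morse theory: chi(M) = sum_k (-1)^k m_k where m_k = #(index-k critical points).
= (4) + (-7) + (10) + (-10) + (9) + (-9) + (5) = 2

2


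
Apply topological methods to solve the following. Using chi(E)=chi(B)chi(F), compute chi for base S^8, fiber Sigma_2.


chi(S^8) = 2 (n even), chi(Sigma_2) = 2 - 2*2 = -2.
chi(E) = 2 * (-2) = -4

-4


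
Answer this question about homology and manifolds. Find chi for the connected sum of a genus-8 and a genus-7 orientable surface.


chi(Sigma_8) = 2 - 2*8 = -14
chi(Sigma_7) = 2 - 2*7 = -12
For surfaces: chi(A#B) = chi(A) + chi(B) - 2.
chi = -14 + -12 - 2 = -28

-28


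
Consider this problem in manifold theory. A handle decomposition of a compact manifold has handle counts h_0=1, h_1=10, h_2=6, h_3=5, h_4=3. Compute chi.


Handles of index k contribute (-1)^k to chi (same as CW cells).
chi = (1) + (-10) + (6) + (-5) + (3) = -5

-5


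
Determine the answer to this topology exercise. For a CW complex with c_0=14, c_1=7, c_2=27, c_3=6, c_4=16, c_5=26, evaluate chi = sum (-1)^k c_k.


chi = sum_k (-1)^k c_k.
= (-1)^0*14 + (-1)^1*7 + (-1)^2*27 + (-1)^3*6 + (-1)^4*16 + (-1)^5*26
= (14) + (-7) + (27) + (-6) + (16) + (-26)
= 18

18


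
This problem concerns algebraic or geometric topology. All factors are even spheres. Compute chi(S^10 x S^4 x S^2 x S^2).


chi is multiplicative: chi(X x Y) = chi(X) chi(Y).
Each even-dim sphere has chi = 2. There are 4 factors.
chi = 2^4 = 16

16


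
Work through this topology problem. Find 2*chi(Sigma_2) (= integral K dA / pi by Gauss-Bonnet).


Gauss-Bonnet: integral K dA = 2*pi*chi(M).
chi(Sigma_2) = 2 - 2*2 = -2.
(integral K dA)/pi = 2*chi = 2*(-2) = -4

-4


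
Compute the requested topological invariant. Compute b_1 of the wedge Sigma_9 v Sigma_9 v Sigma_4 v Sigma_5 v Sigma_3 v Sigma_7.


For a wedge X v Y: reduced H_k(X v Y) = H_k(X) + H_k(Y).
Each Sigma_g contributes b_1 = 2g.
b_1 = 18 + 18 + 8 + 10 + 6 + 14 = 74

74


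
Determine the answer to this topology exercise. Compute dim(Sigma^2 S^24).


Each suspension raises dimension by 1: Sigma S^n = S^{n+1}.
Sigma^2 S^24 = S^{24+2} = S^26

26


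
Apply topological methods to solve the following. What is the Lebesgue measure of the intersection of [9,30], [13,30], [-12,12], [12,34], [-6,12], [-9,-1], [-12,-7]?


Intersection = [max(a_i), min(b_i)] = [13, -7].
Since 13 > -7, the intersection is empty.
Length = 0

0


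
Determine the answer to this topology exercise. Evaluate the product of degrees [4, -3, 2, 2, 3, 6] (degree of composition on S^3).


Degree is multiplicative: deg(composition) = product of degrees.
= (4) * (-3) * (2) * (2) * (3) * (6) = -864

-864


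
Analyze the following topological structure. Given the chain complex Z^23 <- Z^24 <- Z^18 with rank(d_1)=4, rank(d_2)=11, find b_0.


rank H_k = rank(ker d_k) - rank(im d_{k+1}).
rank(ker d_0) = rank(C_0) - rank(d_0) = 23 - 0 = 23.
rank(im d_{0+1}) = 4.
rank H_0 = 23 - 4 = 19

19


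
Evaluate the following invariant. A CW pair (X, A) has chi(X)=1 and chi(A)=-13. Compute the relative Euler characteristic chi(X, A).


Relative Euler characteristic: chi(X, A) = chi(X) - chi(A).
= 1 - (-13) = 14

14


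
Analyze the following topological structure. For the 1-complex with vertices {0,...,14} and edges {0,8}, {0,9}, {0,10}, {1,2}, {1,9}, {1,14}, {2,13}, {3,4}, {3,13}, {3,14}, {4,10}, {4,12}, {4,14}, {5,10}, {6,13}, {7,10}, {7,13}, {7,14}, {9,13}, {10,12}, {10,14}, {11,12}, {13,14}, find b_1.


b_1 = E - V + (number of components).
E = 23, V = 15, components = 1.
b_1 = 23 - 15 + 1 = 9

9


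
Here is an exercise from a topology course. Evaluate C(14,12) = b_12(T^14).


By the Kunneth formula, b_k(T^n) = C(n,k).
b_12(T^14) = C(14,12).
C(14,12) = 14!/(12!*2!) = 91

91


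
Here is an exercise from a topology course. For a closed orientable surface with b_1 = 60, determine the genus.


For a closed orientable surface: b_1 = 2g.
60 = 2g
g = 60 / 2 = 30

30


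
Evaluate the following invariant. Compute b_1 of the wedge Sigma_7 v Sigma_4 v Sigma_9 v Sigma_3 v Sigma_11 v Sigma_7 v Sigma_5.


For a wedge X v Y: reduced H_k(X v Y) = H_k(X) + H_k(Y).
Each Sigma_g contributes b_1 = 2g.
b_1 = 14 + 8 + 18 + 6 + 22 + 14 + 10 = 92

92


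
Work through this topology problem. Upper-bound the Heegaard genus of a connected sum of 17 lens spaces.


Heegaard genus satisfies g(A#B) <= g(A) + g(B).
Each lens space has g = 1.
Upper bound: 17 * 1 = 17

17


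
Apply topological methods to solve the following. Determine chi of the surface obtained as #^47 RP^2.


For a non-orientable closed surface with k crosscaps: chi = 2 - k.
Here k = 47.
chi = 2 - 47 = -45

-45


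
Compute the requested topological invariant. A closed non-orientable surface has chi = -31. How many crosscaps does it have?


chi = 2 - k for closed non-orientable surfaces with k crosscaps.
-31 = 2 - k
k = 2 - (-31) = 33

33


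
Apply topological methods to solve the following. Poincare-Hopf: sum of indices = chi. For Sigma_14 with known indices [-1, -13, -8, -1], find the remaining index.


Poincare-Hopf: sum of indices = chi(M).
chi(Sigma_14) = 2 - 2*14 = -26.
Sum of known indices = -23.
x = chi - (sum known) = -26 - (-23) = -3

-3


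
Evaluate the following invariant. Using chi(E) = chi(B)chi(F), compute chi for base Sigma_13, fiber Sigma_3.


For a fiber bundle F -> E -> B (with CW structure): chi(E) = chi(B) * chi(F).
chi(Sigma_13) = -24, chi(Sigma_3) = -4.
chi(E) = (-24) * (-4) = 96

96


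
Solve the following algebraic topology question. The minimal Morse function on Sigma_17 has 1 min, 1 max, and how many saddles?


A perfect Morse function has m_k = b_k.
For Sigma_17: b_0=1, b_1=2g=34, b_2=1.
Saddles m_1 = 2g = 34

34


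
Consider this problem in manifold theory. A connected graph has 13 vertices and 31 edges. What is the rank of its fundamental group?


For a connected graph: rank(pi_1) = b_1 = E - V + 1 = 1 - chi.
chi = V - E = 13 - 31 = -18.
rank = 1 - (-18) = 31 - 13 + 1 = 19

19


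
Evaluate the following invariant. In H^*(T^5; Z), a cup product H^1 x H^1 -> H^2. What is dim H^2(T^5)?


Cup product: H^p x H^q -> H^{p+q}; here p+q = 1+1 = 2.
rank H^k(T^n) = C(n,k).
C(5,2) = 10

10


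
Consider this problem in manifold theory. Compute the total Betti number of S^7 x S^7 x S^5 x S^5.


Total Betti number is multiplicative under products.
Each S^d (d>=1) has total Betti number 2.
There are 4 sphere factors.
Total = 2^4 = 16

16


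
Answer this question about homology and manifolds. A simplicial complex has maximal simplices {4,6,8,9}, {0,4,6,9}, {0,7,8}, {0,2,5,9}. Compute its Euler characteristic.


Enumerate all faces; f-vector: f_0=8, f_1=17, f_2=12, f_3=3.
chi = sum (-1)^k f_k = 0

0


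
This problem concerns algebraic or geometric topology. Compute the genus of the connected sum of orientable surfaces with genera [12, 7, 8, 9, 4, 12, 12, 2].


Genus is additive under connected sum of orientable surfaces.
g = 12 + 7 + 8 + 9 + 4 + 12 + 12 + 2 = 66

66


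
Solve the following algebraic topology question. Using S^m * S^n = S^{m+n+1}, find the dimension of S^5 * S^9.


Join of spheres: S^m * S^n = S^{m+n+1}.
dim = 5 + 9 + 1 = 15

15


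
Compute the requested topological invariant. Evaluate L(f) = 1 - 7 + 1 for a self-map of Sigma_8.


L(f) = tr(f_0*) - tr(f_1*) + tr(f_2*).
= 1 - (7) + (1)
= -5

-5


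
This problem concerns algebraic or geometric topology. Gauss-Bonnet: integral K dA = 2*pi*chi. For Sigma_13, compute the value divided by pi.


Gauss-Bonnet: integral K dA = 2*pi*chi(M).
chi(Sigma_13) = 2 - 2*13 = -24.
(integral K dA)/pi = 2*chi = 2*(-24) = -48

-48


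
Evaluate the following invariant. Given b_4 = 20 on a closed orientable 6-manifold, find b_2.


Poincare duality for closed orientable n-manifolds: b_k = b_{n-k}.
Here n = 6, so b_2 = b_4 = 20

20


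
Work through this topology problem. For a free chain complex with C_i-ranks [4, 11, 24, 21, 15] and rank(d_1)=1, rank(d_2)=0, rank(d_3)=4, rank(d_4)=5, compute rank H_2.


rank H_k = rank(ker d_k) - rank(im d_{k+1}).
rank(ker d_2) = rank(C_2) - rank(d_2) = 24 - 0 = 24.
rank(im d_{2+1}) = 4.
rank H_2 = 24 - 4 = 20

20


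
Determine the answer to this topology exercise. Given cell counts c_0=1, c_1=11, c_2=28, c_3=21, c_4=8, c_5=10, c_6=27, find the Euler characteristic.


chi = sum_k (-1)^k c_k.
= (-1)^0*1 + (-1)^1*11 + (-1)^2*28 + (-1)^3*21 + (-1)^4*8 + (-1)^5*10 + (-1)^6*27
= (1) + (-11) + (28) + (-21) + (8) + (-10) + (27)
= 22

22


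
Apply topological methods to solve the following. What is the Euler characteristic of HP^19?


HP^19 has one cell in each dimension 0, 4, ..., 4*19 (19+1 cells, all even-dim).
chi = 19 + 1 = 20

20


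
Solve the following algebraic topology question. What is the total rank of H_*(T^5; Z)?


b_k(T^5) = C(5,k), so the sum over k is sum_k C(5,k) = 2^5.
Total = 2^5 = 32

32


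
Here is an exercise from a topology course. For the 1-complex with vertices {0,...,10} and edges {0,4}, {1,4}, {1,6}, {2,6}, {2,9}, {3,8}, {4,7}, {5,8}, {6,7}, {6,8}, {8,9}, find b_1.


b_1 = E - V + (number of components).
E = 11, V = 11, components = 2.
b_1 = 11 - 11 + 2 = 2

2


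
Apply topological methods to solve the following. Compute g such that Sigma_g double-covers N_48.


chi(N_48) = 2 - 48 = -46.
Double cover: chi(Sigma_g) = 2 * chi(N_48) = 2*(-46) = -92.
2 - 2g = -92, so g = (2 - (-92))/2 = 94/2 = 47

47


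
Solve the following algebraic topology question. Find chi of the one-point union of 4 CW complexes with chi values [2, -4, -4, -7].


chi(A v B) = chi(A) + chi(B) - 1 (one point identified).
For 4 spaces: chi = (sum chi_i) - (4 - 1).
sum = -13; chi = -13 - 3 = -16

-16


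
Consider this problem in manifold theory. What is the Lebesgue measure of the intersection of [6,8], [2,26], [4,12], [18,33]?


Intersection = [max(a_i), min(b_i)] = [18, 8].
Since 18 > 8, the intersection is empty.
Length = 0

0


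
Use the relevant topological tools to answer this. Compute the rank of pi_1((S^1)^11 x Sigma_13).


pi_1(A x B) = pi_1(A) x pi_1(B); rank of abelianization = b_1.
b_1(T^11) = 11, b_1(Sigma_13) = 2*13 = 26.
b_1(product) = 11 + 26 = 37

37


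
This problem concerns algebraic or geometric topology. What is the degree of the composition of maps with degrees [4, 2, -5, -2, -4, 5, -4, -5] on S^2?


Degree is multiplicative: deg(composition) = product of degrees.
= (4) * (2) * (-5) * (-2) * (-4) * (5) * (-4) * (-5) = -32000

-32000


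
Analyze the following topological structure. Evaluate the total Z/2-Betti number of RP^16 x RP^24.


dim H^*(RP^n; Z/2) = n+1 (one Z/2 in each degree 0..n).
Total Betti number is multiplicative.
Total = (16+1) * (24+1) = 17 * 25 = 425

425


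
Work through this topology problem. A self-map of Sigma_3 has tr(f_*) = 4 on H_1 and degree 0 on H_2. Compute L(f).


L(f) = tr(f_0*) - tr(f_1*) + tr(f_2*).
= 1 - (4) + (0)
= -3

-3


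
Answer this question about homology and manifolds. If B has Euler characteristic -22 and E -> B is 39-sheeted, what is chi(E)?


For a finite covering: chi(E) = (number of sheets) * chi(B).
chi(E) = 39 * (-22) = -858

-858


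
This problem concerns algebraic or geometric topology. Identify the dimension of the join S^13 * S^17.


Join of spheres: S^m * S^n = S^{m+n+1}.
dim = 13 + 17 + 1 = 31

31


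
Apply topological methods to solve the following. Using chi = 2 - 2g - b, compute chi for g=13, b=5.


For a compact orientable surface with genus g and b boundary components: chi = 2 - 2g - b.
chi = 2 - 2*13 - 5 = 2 - 26 - 5 = -29

-29


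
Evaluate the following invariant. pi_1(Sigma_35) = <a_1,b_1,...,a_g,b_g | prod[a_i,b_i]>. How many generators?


Standard presentation: pi_1(Sigma_g) = <a_1,b_1,...,a_g,b_g | [a_1,b_1]...[a_g,b_g] = 1>.
Number of generators = 2g = 2*35 = 70

70


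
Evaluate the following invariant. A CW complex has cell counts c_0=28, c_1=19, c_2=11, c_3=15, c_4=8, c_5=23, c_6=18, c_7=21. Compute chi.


chi = sum_k (-1)^k c_k.
= (-1)^0*28 + (-1)^1*19 + (-1)^2*11 + (-1)^3*15 + (-1)^4*8 + (-1)^5*23 + (-1)^6*18 + (-1)^7*21
= (28) + (-19) + (11) + (-15) + (8) + (-23) + (18) + (-21)
= -13

-13


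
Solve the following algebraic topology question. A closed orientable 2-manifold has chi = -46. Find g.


chi = 2 - 2g for closed orientable surfaces.
-46 = 2 - 2g
2g = 2 - (-46) = 48
g = 24

24


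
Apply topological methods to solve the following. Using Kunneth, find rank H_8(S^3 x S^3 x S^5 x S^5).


Each S^d has Poincare polynomial 1 + t^d.
The product S^3 x S^3 x S^5 x S^5 has Poincare polynomial prod(1+t^d_i).
Expanding: b_0=1, b_3=2, b_5=2, b_6=1, b_8=4, b_10=1, b_11=2, b_13=2, b_16=1.
b_8 = 4

4


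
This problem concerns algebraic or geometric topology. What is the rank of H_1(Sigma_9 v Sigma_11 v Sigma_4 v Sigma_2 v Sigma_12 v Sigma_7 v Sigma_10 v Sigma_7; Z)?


For a wedge X v Y: reduced H_k(X v Y) = H_k(X) + H_k(Y).
Each Sigma_g contributes b_1 = 2g.
b_1 = 18 + 22 + 8 + 4 + 24 + 14 + 20 + 14 = 124

124


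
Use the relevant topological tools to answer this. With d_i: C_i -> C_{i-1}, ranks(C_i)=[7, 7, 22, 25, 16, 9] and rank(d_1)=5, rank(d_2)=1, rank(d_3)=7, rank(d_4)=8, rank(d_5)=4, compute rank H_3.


rank H_k = rank(ker d_k) - rank(im d_{k+1}).
rank(ker d_3) = rank(C_3) - rank(d_3) = 25 - 7 = 18.
rank(im d_{3+1}) = 8.
rank H_3 = 18 - 8 = 10

10


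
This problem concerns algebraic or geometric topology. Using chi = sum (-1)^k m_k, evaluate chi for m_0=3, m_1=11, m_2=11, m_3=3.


Morse theory: chi(M) = sum_k (-1)^k m_k where m_k = #(index-k critical points).
= (3) + (-11) + (11) + (-3) = 0

0


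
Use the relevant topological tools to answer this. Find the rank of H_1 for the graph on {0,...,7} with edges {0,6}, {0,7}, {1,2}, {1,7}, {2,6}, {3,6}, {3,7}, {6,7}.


b_1 = E - V + (number of components).
E = 8, V = 8, components = 3.
b_1 = 8 - 8 + 3 = 3

3


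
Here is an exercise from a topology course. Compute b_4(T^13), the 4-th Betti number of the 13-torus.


By the Kunneth formula, b_k(T^n) = C(n,k).
b_4(T^13) = C(13,4).
C(13,4) = 13!/(4!*9!) = 715

715


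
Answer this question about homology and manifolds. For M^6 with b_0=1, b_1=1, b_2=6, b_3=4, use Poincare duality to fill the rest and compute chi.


By Poincare duality b_k = b_{6-k}, so full Betti numbers: b_0=1, b_1=1, b_2=6, b_3=4, b_4=6, b_5=1, b_6=1.
chi = sum (-1)^k b_k = 8

8


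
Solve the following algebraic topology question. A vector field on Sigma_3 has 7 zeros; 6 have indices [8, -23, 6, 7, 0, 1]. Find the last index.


Poincare-Hopf: sum of indices = chi(M).
chi(Sigma_3) = 2 - 2*3 = -4.
Sum of known indices = -1.
x = chi - (sum known) = -4 - (-1) = -3

-3


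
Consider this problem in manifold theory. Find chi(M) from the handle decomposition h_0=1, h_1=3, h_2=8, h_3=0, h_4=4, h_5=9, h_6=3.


Handles of index k contribute (-1)^k to chi (same as CW cells).
chi = (1) + (-3) + (8) + (0) + (4) + (-9) + (3) = 4

4


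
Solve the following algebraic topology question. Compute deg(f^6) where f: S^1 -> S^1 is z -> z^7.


deg(f) = 7. Degree is multiplicative: deg(f^6) = (deg f)^6.
deg(f^6) = (7)^6 = 117649

117649


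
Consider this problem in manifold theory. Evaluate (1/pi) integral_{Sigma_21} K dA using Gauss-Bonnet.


Gauss-Bonnet: integral K dA = 2*pi*chi(M).
chi(Sigma_21) = 2 - 2*21 = -40.
(integral K dA)/pi = 2*chi = 2*(-40) = -80

-80


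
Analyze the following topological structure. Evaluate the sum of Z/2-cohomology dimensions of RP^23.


H^k(RP^23; Z/2) = Z/2 for each 0 <= k <= 23.
Total dimension = 23 + 1 = 24

24


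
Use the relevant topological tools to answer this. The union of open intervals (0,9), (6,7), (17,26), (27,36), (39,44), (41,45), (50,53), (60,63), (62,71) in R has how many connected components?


Sort and merge overlapping open intervals.
Merged: (0,9), (17,26), (27,36), (39,45), (50,53), (60,71).
Number of components = 6

6


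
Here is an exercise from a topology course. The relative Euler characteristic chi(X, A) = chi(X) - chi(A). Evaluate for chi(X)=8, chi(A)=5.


Relative Euler characteristic: chi(X, A) = chi(X) - chi(A).
= 8 - (5) = 3

3


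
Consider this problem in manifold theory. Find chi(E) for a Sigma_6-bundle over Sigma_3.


For a fiber bundle F -> E -> B (with CW structure): chi(E) = chi(B) * chi(F).
chi(Sigma_3) = -4, chi(Sigma_6) = -10.
chi(E) = (-4) * (-10) = 40

40


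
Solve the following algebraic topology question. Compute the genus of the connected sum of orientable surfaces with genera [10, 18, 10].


Genus is additive under connected sum of orientable surfaces.
g = 10 + 18 + 10 = 38

38


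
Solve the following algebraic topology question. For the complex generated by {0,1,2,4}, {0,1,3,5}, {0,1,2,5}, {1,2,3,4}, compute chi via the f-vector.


Enumerate all faces; f-vector: f_0=6, f_1=14, f_2=13, f_3=4.
chi = sum (-1)^k f_k = 1

1


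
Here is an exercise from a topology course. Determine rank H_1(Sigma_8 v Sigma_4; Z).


For a wedge: H_1(A v B) = H_1(A) + H_1(B).
b_1(Sigma_8) = 16, b_1(Sigma_4) = 8.
b_1 = 16 + 8 = 24

24


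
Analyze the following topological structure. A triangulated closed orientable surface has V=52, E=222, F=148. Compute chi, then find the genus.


chi = V - E + F = 52 - 222 + 148 = -22
For orientable closed surface: chi = 2 - 2g, so g = (2 - chi)/2.
g = (2 - (-22)) / 2 = 24 / 2 = 12

12


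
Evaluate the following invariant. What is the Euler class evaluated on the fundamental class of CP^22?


For any closed oriented manifold, <e(TM),[M]> = chi(M).
chi(CP^22) = 22+1 = 23

23


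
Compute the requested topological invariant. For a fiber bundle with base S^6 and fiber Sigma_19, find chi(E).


chi(S^6) = 2 (n even), chi(Sigma_19) = 2 - 2*19 = -36.
chi(E) = 2 * (-36) = -72

-72


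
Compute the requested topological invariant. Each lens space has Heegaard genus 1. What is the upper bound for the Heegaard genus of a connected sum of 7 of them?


Heegaard genus satisfies g(A#B) <= g(A) + g(B).
Each lens space has g = 1.
Upper bound: 7 * 1 = 7

7


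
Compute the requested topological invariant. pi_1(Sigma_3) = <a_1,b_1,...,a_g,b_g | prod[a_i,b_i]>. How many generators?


Standard presentation: pi_1(Sigma_g) = <a_1,b_1,...,a_g,b_g | [a_1,b_1]...[a_g,b_g] = 1>.
Number of generators = 2g = 2*3 = 6

6


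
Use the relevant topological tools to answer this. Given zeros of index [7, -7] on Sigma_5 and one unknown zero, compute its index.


Poincare-Hopf: sum of indices = chi(M).
chi(Sigma_5) = 2 - 2*5 = -8.
Sum of known indices = 0.
x = chi - (sum known) = -8 - (0) = -8

-8


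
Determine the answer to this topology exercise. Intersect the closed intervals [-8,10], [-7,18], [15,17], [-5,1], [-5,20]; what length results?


Intersection = [max(a_i), min(b_i)] = [15, 1].
Since 15 > 1, the intersection is empty.
Length = 0

0


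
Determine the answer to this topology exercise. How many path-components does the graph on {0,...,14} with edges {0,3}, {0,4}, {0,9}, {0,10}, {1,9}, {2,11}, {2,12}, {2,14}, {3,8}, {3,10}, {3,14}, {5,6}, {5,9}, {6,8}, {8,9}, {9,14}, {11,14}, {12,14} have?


Run DFS/union-find over 15 vertices.
V = 15, E = 18.
Number of components = 3

3


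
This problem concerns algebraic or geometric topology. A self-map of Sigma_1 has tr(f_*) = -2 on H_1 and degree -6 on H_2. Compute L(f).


L(f) = tr(f_0*) - tr(f_1*) + tr(f_2*).
= 1 - (-2) + (-6)
= -3

-3


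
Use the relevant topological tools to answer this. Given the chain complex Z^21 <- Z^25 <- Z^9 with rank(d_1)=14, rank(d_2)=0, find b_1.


rank H_k = rank(ker d_k) - rank(im d_{k+1}).
rank(ker d_1) = rank(C_1) - rank(d_1) = 25 - 14 = 11.
rank(im d_{1+1}) = 0.
rank H_1 = 11 - 0 = 11

11


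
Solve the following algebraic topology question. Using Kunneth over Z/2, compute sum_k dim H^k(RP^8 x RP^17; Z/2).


dim H^*(RP^n; Z/2) = n+1 (one Z/2 in each degree 0..n).
Total Betti number is multiplicative.
Total = (8+1) * (17+1) = 9 * 18 = 162

162


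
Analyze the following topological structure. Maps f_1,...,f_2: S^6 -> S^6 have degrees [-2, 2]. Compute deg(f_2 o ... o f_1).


Degree is multiplicative: deg(composition) = product of degrees.
= (-2) * (2) = -4

-4


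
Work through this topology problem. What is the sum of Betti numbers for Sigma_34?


For Sigma_34: b_0 = 1, b_1 = 2g = 68, b_2 = 1.
Total = 1 + 68 + 1 = 70

70


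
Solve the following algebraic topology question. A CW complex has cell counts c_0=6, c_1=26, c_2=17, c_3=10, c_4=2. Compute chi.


chi = sum_k (-1)^k c_k.
= (-1)^0*6 + (-1)^1*26 + (-1)^2*17 + (-1)^3*10 + (-1)^4*2
= (6) + (-26) + (17) + (-10) + (2)
= -11

-11


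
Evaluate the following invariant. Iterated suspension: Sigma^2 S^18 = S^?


Each suspension raises dimension by 1: Sigma S^n = S^{n+1}.
Sigma^2 S^18 = S^{18+2} = S^20

20


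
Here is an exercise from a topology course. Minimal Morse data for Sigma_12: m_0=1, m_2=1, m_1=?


A perfect Morse function has m_k = b_k.
For Sigma_12: b_0=1, b_1=2g=24, b_2=1.
Saddles m_1 = 2g = 24

24


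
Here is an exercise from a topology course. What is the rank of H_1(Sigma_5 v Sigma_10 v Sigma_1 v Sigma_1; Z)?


For a wedge X v Y: reduced H_k(X v Y) = H_k(X) + H_k(Y).
Each Sigma_g contributes b_1 = 2g.
b_1 = 10 + 20 + 2 + 2 = 34

34


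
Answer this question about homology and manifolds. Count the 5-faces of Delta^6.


Delta^6 has 6+1 vertices. A 5-face is a choice of 5+1 vertices.
f_5 = C(6+1, 5+1) = C(7,6) = 7

7


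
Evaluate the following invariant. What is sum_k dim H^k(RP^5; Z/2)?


H^k(RP^5; Z/2) = Z/2 for each 0 <= k <= 5.
Total dimension = 5 + 1 = 6

6


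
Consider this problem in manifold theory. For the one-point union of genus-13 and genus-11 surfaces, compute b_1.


For a wedge: H_1(A v B) = H_1(A) + H_1(B).
b_1(Sigma_13) = 26, b_1(Sigma_11) = 22.
b_1 = 26 + 22 = 48

48


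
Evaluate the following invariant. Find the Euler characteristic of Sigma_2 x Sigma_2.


chi(Sigma_2) = 2 - 2*2 = -2
chi(Sigma_2) = 2 - 2*2 = -2
chi(product) = (-2) * (-2) = 4

4


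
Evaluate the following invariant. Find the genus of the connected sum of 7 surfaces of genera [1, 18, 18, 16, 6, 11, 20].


Genus is additive under connected sum of orientable surfaces.
g = 1 + 18 + 18 + 16 + 6 + 11 + 20 = 90

90


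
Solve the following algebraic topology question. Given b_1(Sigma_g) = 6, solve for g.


For a closed orientable surface: b_1 = 2g.
6 = 2g
g = 6 / 2 = 3

3


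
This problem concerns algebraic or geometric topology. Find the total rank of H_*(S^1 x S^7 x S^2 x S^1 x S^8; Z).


Total Betti number is multiplicative under products.
Each S^d (d>=1) has total Betti number 2.
There are 5 sphere factors.
Total = 2^5 = 32

32


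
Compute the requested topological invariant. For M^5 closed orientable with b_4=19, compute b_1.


Poincare duality for closed orientable n-manifolds: b_k = b_{n-k}.
Here n = 5, so b_1 = b_4 = 19

19


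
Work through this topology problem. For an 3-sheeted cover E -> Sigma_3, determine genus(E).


For an n-sheeted cover: chi(E) = n * chi(B).
chi(Sigma_3) = 2 - 2*3 = -4.
chi(E) = 3 * (-4) = -12.
genus(E) = (2 - chi(E))/2 = (2 - (-12))/2 = 14/2 = 7

7


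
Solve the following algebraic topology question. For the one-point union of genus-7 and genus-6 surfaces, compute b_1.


For a wedge: H_1(A v B) = H_1(A) + H_1(B).
b_1(Sigma_7) = 14, b_1(Sigma_6) = 12.
b_1 = 14 + 12 = 26

26


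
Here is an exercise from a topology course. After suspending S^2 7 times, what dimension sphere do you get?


Each suspension raises dimension by 1: Sigma S^n = S^{n+1}.
Sigma^7 S^2 = S^{2+7} = S^9

9


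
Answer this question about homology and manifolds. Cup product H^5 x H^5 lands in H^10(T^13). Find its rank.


Cup product: H^p x H^q -> H^{p+q}; here p+q = 5+5 = 10.
rank H^k(T^n) = C(n,k).
C(13,10) = 286

286


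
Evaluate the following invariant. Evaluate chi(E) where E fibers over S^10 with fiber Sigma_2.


chi(S^10) = 2 (n even), chi(Sigma_2) = 2 - 2*2 = -2.
chi(E) = 2 * (-2) = -4

-4


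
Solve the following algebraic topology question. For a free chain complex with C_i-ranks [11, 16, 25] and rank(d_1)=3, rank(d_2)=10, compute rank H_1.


rank H_k = rank(ker d_k) - rank(im d_{k+1}).
rank(ker d_1) = rank(C_1) - rank(d_1) = 16 - 3 = 13.
rank(im d_{1+1}) = 10.
rank H_1 = 13 - 10 = 3

3
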